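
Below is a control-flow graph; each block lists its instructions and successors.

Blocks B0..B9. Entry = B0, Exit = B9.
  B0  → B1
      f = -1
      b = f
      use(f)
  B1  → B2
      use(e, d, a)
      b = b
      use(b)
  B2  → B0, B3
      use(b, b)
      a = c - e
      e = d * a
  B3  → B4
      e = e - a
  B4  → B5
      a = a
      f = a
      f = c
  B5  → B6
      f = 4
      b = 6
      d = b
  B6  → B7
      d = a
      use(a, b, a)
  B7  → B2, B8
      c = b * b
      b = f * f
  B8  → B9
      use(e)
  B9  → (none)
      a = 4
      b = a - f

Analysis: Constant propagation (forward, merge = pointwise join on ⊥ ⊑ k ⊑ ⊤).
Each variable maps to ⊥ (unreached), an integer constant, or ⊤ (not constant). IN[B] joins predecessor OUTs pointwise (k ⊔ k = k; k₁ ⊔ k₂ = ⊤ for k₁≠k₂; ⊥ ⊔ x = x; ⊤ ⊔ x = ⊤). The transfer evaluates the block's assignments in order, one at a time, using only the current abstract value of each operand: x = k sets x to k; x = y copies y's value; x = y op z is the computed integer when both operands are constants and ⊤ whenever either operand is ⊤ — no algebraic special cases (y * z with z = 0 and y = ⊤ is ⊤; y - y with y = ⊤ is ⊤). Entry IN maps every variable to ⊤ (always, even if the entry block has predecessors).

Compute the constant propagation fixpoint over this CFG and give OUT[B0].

Converged values:
  B0:  IN=(all ⊤)  OUT={b:-1, f:-1; rest ⊤}
  B1:  IN={b:-1, f:-1; rest ⊤}  OUT={b:-1, f:-1; rest ⊤}
  B2:  IN=(all ⊤)  OUT=(all ⊤)
  B3:  IN=(all ⊤)  OUT=(all ⊤)
  B4:  IN=(all ⊤)  OUT=(all ⊤)
  B5:  IN=(all ⊤)  OUT={b:6, d:6, f:4; rest ⊤}
  B6:  IN={b:6, d:6, f:4; rest ⊤}  OUT={b:6, f:4; rest ⊤}
  B7:  IN={b:6, f:4; rest ⊤}  OUT={b:16, c:36, f:4; rest ⊤}
  B8:  IN={b:16, c:36, f:4; rest ⊤}  OUT={b:16, c:36, f:4; rest ⊤}
  B9:  IN={b:16, c:36, f:4; rest ⊤}  OUT={a:4, b:0, c:36, f:4; rest ⊤}

Merge at B0 (entry node, so the boundary value (all ⊤) is joined with the incoming edge(s)): IN[B0] = (all ⊤) ⊔ OUT[B2] = {a: ⊤, b: ⊤, c: ⊤, d: ⊤, e: ⊤, f: ⊤}
Applying B0's transfer function to that IN value gives OUT[B0] (row B0 above).

Answer: {a: ⊤, b: -1, c: ⊤, d: ⊤, e: ⊤, f: -1}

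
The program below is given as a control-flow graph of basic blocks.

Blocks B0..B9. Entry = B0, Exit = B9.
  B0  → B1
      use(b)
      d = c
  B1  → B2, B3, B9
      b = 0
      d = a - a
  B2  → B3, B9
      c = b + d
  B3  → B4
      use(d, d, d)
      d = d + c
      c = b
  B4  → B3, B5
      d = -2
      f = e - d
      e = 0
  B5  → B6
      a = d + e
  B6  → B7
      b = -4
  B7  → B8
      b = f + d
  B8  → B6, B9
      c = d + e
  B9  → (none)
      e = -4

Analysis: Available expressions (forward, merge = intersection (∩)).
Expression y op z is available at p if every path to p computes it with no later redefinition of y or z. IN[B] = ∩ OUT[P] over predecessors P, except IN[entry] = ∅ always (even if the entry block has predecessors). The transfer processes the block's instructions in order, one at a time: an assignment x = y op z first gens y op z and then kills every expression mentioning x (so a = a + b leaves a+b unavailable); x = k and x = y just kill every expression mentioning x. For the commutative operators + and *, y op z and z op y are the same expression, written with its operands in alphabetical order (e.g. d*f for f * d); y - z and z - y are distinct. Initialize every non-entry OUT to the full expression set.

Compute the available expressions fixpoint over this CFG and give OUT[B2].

Answer: {a-a, b+d}

Working:
Fixpoint table:
  B0:   IN={}   OUT={}
  B1:   IN={}   OUT={a-a}
  B2:   IN={a-a}   OUT={a-a, b+d}
  B3:   IN={a-a}   OUT={a-a}
  B4:   IN={a-a}   OUT={a-a}
  B5:   IN={a-a}   OUT={d+e}
  B6:   IN={d+e}   OUT={d+e}
  B7:   IN={d+e}   OUT={d+e, d+f}
  B8:   IN={d+e, d+f}   OUT={d+e, d+f}
  B9:   IN={}   OUT={}

Merge at B2: IN[B2] = OUT[B1] = {a-a}
Applying B2's transfer function to that IN value gives OUT[B2] (row B2 above).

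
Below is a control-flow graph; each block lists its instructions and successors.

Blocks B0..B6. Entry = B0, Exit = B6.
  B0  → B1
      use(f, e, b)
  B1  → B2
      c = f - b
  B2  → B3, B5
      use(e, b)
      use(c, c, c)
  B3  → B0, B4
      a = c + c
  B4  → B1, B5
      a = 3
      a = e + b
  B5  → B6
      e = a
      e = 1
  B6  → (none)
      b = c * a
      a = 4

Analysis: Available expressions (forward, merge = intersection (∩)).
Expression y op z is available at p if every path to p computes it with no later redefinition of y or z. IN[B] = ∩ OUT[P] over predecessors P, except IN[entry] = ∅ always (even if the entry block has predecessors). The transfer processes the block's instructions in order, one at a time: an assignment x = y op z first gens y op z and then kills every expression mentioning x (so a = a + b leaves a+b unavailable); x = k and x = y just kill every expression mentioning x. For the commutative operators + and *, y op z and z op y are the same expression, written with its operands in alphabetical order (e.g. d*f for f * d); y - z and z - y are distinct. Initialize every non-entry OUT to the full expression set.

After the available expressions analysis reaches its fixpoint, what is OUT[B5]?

Answer: {f-b}

Trace:
Fixpoint table:
  B0: | IN={} | OUT={}
  B1: | IN={} | OUT={f-b}
  B2: | IN={f-b} | OUT={f-b}
  B3: | IN={f-b} | OUT={c+c, f-b}
  B4: | IN={c+c, f-b} | OUT={b+e, c+c, f-b}
  B5: | IN={f-b} | OUT={f-b}
  B6: | IN={f-b} | OUT={}

Merge at B5: IN[B5] = OUT[B2] ∩ OUT[B4] = {f-b}
Applying B5's transfer function to that IN value gives OUT[B5] (row B5 above).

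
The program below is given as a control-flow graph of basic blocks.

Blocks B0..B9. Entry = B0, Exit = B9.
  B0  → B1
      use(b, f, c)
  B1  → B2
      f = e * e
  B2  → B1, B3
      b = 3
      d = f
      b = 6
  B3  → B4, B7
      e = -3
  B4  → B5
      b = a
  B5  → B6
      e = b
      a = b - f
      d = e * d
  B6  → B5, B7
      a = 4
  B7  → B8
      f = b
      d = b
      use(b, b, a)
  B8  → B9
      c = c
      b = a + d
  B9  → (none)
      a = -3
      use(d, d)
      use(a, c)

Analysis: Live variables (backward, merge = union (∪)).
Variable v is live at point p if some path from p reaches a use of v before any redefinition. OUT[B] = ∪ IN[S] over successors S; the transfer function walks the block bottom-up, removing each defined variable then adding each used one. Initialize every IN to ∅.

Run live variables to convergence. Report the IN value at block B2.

Answer: {a, c, e, f}

Derivation:
Converged values:
  B0: | IN={a, b, c, e, f} | OUT={a, c, e}
  B1: | IN={a, c, e} | OUT={a, c, e, f}
  B2: | IN={a, c, e, f} | OUT={a, b, c, d, e, f}
  B3: | IN={a, b, c, d, f} | OUT={a, b, c, d, f}
  B4: | IN={a, c, d, f} | OUT={b, c, d, f}
  B5: | IN={b, c, d, f} | OUT={b, c, d, f}
  B6: | IN={b, c, d, f} | OUT={a, b, c, d, f}
  B7: | IN={a, b, c} | OUT={a, c, d}
  B8: | IN={a, c, d} | OUT={c, d}
  B9: | IN={c, d} | OUT={}

Merge at B2: OUT[B2] = IN[B1] ⊔ IN[B3] = {a, b, c, d, e, f}
Applying B2's transfer function to that OUT value gives IN[B2] (row B2 above).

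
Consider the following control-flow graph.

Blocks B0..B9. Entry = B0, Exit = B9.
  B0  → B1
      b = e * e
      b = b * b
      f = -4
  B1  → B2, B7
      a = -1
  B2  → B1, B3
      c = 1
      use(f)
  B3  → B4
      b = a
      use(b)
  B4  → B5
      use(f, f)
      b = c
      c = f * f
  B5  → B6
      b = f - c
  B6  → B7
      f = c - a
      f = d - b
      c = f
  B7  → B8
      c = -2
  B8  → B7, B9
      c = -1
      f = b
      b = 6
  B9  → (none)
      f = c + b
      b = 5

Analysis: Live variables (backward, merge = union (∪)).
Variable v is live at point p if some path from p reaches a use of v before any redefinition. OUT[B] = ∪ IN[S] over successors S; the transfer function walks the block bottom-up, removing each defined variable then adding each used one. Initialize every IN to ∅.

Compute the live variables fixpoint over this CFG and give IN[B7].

Answer: {b}

Derivation:
Per-block solution:
  B0:  IN={d, e}  OUT={b, d, f}
  B1:  IN={b, d, f}  OUT={a, b, d, f}
  B2:  IN={a, b, d, f}  OUT={a, b, c, d, f}
  B3:  IN={a, c, d, f}  OUT={a, c, d, f}
  B4:  IN={a, c, d, f}  OUT={a, c, d, f}
  B5:  IN={a, c, d, f}  OUT={a, b, c, d}
  B6:  IN={a, b, c, d}  OUT={b}
  B7:  IN={b}  OUT={b}
  B8:  IN={b}  OUT={b, c}
  B9:  IN={b, c}  OUT={}

Merge at B7: OUT[B7] = IN[B8] = {b}
Applying B7's transfer function to that OUT value gives IN[B7] (row B7 above).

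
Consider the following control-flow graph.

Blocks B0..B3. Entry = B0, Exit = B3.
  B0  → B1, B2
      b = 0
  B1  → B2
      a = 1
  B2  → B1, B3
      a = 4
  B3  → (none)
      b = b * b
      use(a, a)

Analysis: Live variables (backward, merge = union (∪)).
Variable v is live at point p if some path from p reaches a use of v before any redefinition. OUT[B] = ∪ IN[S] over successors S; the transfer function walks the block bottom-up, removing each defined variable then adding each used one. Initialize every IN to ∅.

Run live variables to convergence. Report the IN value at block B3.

Answer: {a, b}

Trace:
Per-block solution:
  B0: | IN={} | OUT={b}
  B1: | IN={b} | OUT={b}
  B2: | IN={b} | OUT={a, b}
  B3: | IN={a, b} | OUT={}

B3 is the boundary node: OUT[B3] = {}
Applying B3's transfer function to that OUT value gives IN[B3] (row B3 above).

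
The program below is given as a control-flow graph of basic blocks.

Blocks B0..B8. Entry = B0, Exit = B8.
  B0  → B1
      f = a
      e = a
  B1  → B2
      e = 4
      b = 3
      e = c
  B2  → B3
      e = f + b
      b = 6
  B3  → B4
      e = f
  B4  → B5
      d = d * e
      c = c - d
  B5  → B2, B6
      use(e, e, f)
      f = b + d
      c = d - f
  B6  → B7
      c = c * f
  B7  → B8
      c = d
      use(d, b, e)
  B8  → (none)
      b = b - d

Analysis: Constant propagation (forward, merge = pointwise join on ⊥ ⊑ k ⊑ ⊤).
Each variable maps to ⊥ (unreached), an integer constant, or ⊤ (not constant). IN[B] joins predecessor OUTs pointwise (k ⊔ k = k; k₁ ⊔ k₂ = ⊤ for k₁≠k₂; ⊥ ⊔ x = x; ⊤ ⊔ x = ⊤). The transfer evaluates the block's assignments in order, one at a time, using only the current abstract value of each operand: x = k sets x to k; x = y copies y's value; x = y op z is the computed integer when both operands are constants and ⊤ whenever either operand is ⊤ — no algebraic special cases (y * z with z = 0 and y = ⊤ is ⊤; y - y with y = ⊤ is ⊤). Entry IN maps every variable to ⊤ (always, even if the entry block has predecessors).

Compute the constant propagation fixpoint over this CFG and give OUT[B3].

Per-block solution:
  B0: | IN=(all ⊤) | OUT=(all ⊤)
  B1: | IN=(all ⊤) | OUT={b:3; rest ⊤}
  B2: | IN=(all ⊤) | OUT={b:6; rest ⊤}
  B3: | IN={b:6; rest ⊤} | OUT={b:6; rest ⊤}
  B4: | IN={b:6; rest ⊤} | OUT={b:6; rest ⊤}
  B5: | IN={b:6; rest ⊤} | OUT={b:6; rest ⊤}
  B6: | IN={b:6; rest ⊤} | OUT={b:6; rest ⊤}
  B7: | IN={b:6; rest ⊤} | OUT={b:6; rest ⊤}
  B8: | IN={b:6; rest ⊤} | OUT=(all ⊤)

Merge at B3: IN[B3] = OUT[B2] = {a: ⊤, b: 6, c: ⊤, d: ⊤, e: ⊤, f: ⊤}
Applying B3's transfer function to that IN value gives OUT[B3] (row B3 above).

Answer: {a: ⊤, b: 6, c: ⊤, d: ⊤, e: ⊤, f: ⊤}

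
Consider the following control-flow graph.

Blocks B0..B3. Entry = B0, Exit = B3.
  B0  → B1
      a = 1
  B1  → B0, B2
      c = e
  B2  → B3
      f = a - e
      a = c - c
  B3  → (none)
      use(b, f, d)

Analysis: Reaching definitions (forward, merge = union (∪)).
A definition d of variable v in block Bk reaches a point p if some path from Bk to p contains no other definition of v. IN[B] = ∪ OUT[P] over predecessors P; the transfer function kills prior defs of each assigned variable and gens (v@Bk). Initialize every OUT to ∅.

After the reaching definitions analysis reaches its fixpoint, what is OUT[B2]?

Answer: {a@B2, c@B1, f@B2}

Working:
Per-block solution:
  B0:   IN={a@B0, c@B1}   OUT={a@B0, c@B1}
  B1:   IN={a@B0, c@B1}   OUT={a@B0, c@B1}
  B2:   IN={a@B0, c@B1}   OUT={a@B2, c@B1, f@B2}
  B3:   IN={a@B2, c@B1, f@B2}   OUT={a@B2, c@B1, f@B2}

Merge at B2: IN[B2] = OUT[B1] = {a@B0, c@B1}
Applying B2's transfer function to that IN value gives OUT[B2] (row B2 above).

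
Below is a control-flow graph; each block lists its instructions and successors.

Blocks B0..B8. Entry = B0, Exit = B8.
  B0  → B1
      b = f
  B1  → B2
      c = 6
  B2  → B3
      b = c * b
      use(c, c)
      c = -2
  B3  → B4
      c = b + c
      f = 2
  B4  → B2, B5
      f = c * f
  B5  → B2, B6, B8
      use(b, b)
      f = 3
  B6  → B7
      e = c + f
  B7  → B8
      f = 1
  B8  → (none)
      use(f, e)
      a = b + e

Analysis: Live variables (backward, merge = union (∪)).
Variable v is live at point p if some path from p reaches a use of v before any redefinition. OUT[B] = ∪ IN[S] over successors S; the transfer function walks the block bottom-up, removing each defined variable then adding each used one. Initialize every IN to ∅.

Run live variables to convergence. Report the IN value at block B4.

Per-block solution:
  B0:   IN={e, f}   OUT={b, e}
  B1:   IN={b, e}   OUT={b, c, e}
  B2:   IN={b, c, e}   OUT={b, c, e}
  B3:   IN={b, c, e}   OUT={b, c, e, f}
  B4:   IN={b, c, e, f}   OUT={b, c, e}
  B5:   IN={b, c, e}   OUT={b, c, e, f}
  B6:   IN={b, c, f}   OUT={b, e}
  B7:   IN={b, e}   OUT={b, e, f}
  B8:   IN={b, e, f}   OUT={}

Merge at B4: OUT[B4] = IN[B2] ⊔ IN[B5] = {b, c, e}
Applying B4's transfer function to that OUT value gives IN[B4] (row B4 above).

Answer: {b, c, e, f}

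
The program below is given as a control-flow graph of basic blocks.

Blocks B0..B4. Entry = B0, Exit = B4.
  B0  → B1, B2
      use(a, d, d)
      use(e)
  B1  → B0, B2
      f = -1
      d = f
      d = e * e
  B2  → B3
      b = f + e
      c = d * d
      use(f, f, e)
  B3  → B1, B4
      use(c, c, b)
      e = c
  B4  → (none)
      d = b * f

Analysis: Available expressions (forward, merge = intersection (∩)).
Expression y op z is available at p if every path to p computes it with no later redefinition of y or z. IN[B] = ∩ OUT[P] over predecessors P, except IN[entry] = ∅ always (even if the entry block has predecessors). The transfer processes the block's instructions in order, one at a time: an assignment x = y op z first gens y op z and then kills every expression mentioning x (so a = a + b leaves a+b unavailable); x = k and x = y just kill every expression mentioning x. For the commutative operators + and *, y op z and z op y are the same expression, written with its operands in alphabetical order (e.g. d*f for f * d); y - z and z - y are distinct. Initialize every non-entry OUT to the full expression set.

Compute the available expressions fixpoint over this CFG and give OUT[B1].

Answer: {e*e}

Derivation:
Fixpoint table:
  B0:  IN={}  OUT={}
  B1:  IN={}  OUT={e*e}
  B2:  IN={}  OUT={d*d, e+f}
  B3:  IN={d*d, e+f}  OUT={d*d}
  B4:  IN={d*d}  OUT={b*f}

Merge at B1: IN[B1] = OUT[B0] ∩ OUT[B3] = {}
Applying B1's transfer function to that IN value gives OUT[B1] (row B1 above).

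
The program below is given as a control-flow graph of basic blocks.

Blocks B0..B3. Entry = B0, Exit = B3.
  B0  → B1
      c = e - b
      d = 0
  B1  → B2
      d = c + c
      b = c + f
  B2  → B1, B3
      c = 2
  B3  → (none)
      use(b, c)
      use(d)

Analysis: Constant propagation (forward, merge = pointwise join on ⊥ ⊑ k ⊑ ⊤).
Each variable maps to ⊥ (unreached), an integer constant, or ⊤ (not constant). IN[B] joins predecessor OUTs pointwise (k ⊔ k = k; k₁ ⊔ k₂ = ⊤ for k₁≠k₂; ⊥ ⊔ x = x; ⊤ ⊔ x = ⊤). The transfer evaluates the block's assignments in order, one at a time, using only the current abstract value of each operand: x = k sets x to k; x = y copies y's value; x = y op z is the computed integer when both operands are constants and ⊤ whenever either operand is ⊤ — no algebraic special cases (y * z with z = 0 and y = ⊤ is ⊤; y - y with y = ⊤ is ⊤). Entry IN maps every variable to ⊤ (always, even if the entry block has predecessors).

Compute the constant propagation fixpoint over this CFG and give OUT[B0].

Fixpoint table:
  B0:  IN=(all ⊤)  OUT={d:0; rest ⊤}
  B1:  IN=(all ⊤)  OUT=(all ⊤)
  B2:  IN=(all ⊤)  OUT={c:2; rest ⊤}
  B3:  IN={c:2; rest ⊤}  OUT={c:2; rest ⊤}

B0 is the boundary node: IN[B0] = {a: ⊤, b: ⊤, c: ⊤, d: ⊤, e: ⊤, f: ⊤}
Applying B0's transfer function to that IN value gives OUT[B0] (row B0 above).

Answer: {a: ⊤, b: ⊤, c: ⊤, d: 0, e: ⊤, f: ⊤}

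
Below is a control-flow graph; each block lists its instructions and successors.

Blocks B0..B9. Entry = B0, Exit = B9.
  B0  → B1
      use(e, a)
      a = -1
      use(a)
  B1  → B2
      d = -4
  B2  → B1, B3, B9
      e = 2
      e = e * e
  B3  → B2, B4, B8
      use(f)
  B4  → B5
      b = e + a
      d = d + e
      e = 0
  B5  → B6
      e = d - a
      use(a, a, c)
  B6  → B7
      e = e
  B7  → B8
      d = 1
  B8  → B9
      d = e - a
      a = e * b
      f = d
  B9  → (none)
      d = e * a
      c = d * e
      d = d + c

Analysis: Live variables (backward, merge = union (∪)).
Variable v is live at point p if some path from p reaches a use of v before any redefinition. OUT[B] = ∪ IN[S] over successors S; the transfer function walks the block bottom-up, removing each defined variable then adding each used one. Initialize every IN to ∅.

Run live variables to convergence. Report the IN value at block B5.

Fixpoint table:
  B0:  IN={a, b, c, e, f}  OUT={a, b, c, f}
  B1:  IN={a, b, c, f}  OUT={a, b, c, d, f}
  B2:  IN={a, b, c, d, f}  OUT={a, b, c, d, e, f}
  B3:  IN={a, b, c, d, e, f}  OUT={a, b, c, d, e, f}
  B4:  IN={a, c, d, e}  OUT={a, b, c, d}
  B5:  IN={a, b, c, d}  OUT={a, b, e}
  B6:  IN={a, b, e}  OUT={a, b, e}
  B7:  IN={a, b, e}  OUT={a, b, e}
  B8:  IN={a, b, e}  OUT={a, e}
  B9:  IN={a, e}  OUT={}

Merge at B5: OUT[B5] = IN[B6] = {a, b, e}
Applying B5's transfer function to that OUT value gives IN[B5] (row B5 above).

Answer: {a, b, c, d}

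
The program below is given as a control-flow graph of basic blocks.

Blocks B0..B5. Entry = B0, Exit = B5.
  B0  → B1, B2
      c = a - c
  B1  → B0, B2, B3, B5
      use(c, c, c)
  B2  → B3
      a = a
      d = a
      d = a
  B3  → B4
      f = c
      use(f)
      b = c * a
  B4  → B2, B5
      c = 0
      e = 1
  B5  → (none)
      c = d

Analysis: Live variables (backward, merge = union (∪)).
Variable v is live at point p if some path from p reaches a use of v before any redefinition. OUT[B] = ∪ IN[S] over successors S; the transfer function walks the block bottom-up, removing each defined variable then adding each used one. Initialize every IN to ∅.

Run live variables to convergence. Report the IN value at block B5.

Fixpoint table:
  B0: | IN={a, c, d} | OUT={a, c, d}
  B1: | IN={a, c, d} | OUT={a, c, d}
  B2: | IN={a, c} | OUT={a, c, d}
  B3: | IN={a, c, d} | OUT={a, d}
  B4: | IN={a, d} | OUT={a, c, d}
  B5: | IN={d} | OUT={}

B5 is the boundary node: OUT[B5] = {}
Applying B5's transfer function to that OUT value gives IN[B5] (row B5 above).

Answer: {d}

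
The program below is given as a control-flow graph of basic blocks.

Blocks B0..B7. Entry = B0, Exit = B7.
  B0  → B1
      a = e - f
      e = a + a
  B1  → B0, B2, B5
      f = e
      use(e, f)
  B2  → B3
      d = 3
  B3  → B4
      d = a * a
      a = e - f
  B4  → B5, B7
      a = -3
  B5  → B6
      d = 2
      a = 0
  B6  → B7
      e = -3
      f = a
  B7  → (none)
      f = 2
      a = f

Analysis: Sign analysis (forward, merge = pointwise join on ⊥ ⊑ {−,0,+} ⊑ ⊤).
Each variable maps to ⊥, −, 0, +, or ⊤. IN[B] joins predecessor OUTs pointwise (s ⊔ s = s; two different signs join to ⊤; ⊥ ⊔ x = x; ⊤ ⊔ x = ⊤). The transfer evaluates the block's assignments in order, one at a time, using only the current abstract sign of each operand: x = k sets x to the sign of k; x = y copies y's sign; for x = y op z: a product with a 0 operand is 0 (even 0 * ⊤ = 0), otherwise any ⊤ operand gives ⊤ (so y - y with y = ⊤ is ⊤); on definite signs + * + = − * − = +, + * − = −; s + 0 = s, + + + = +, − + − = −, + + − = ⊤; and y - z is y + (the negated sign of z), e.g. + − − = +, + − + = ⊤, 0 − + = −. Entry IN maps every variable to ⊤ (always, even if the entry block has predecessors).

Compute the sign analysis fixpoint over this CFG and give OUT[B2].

Converged values:
  B0: | IN=(all ⊤) | OUT=(all ⊤)
  B1: | IN=(all ⊤) | OUT=(all ⊤)
  B2: | IN=(all ⊤) | OUT={d:+; rest ⊤}
  B3: | IN={d:+; rest ⊤} | OUT=(all ⊤)
  B4: | IN=(all ⊤) | OUT={a:-; rest ⊤}
  B5: | IN=(all ⊤) | OUT={a:0, d:+; rest ⊤}
  B6: | IN={a:0, d:+; rest ⊤} | OUT={a:0, d:+, e:-, f:0; rest ⊤}
  B7: | IN=(all ⊤) | OUT={a:+, f:+; rest ⊤}

Merge at B2: IN[B2] = OUT[B1] = {a: ⊤, b: ⊤, c: ⊤, d: ⊤, e: ⊤, f: ⊤}
Applying B2's transfer function to that IN value gives OUT[B2] (row B2 above).

Answer: {a: ⊤, b: ⊤, c: ⊤, d: +, e: ⊤, f: ⊤}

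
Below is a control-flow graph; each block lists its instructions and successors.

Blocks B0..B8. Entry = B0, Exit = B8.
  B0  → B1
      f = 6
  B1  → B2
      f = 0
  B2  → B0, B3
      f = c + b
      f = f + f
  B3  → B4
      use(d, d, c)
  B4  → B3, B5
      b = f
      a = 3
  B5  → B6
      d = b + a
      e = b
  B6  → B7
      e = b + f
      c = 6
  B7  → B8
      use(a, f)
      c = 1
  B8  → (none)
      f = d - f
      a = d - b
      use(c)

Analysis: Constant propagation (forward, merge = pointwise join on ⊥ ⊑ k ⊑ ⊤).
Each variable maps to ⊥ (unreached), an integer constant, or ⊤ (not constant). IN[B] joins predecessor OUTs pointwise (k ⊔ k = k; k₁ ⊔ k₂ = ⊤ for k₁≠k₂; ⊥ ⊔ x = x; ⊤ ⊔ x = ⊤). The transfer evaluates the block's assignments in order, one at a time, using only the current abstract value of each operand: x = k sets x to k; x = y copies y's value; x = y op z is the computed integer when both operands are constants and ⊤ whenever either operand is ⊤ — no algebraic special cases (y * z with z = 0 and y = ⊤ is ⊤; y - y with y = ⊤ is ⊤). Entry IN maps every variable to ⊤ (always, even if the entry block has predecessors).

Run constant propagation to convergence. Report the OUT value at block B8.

Answer: {a: ⊤, b: ⊤, c: 1, d: ⊤, e: ⊤, f: ⊤}

Derivation:
Converged values:
  B0:   IN=(all ⊤)   OUT={f:6; rest ⊤}
  B1:   IN={f:6; rest ⊤}   OUT={f:0; rest ⊤}
  B2:   IN={f:0; rest ⊤}   OUT=(all ⊤)
  B3:   IN=(all ⊤)   OUT=(all ⊤)
  B4:   IN=(all ⊤)   OUT={a:3; rest ⊤}
  B5:   IN={a:3; rest ⊤}   OUT={a:3; rest ⊤}
  B6:   IN={a:3; rest ⊤}   OUT={a:3, c:6; rest ⊤}
  B7:   IN={a:3, c:6; rest ⊤}   OUT={a:3, c:1; rest ⊤}
  B8:   IN={a:3, c:1; rest ⊤}   OUT={c:1; rest ⊤}

Merge at B8: IN[B8] = OUT[B7] = {a: 3, b: ⊤, c: 1, d: ⊤, e: ⊤, f: ⊤}
Applying B8's transfer function to that IN value gives OUT[B8] (row B8 above).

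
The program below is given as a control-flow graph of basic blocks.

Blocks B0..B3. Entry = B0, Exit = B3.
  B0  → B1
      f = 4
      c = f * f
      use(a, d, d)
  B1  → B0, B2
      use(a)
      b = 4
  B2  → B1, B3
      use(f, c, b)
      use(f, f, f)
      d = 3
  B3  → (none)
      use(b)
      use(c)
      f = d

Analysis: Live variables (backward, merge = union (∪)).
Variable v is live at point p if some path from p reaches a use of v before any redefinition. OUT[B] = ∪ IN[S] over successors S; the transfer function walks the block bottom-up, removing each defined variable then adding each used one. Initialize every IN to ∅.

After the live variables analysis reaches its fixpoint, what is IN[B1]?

Answer: {a, c, d, f}

Trace:
Fixpoint table:
  B0:  IN={a, d}  OUT={a, c, d, f}
  B1:  IN={a, c, d, f}  OUT={a, b, c, d, f}
  B2:  IN={a, b, c, f}  OUT={a, b, c, d, f}
  B3:  IN={b, c, d}  OUT={}

Merge at B1: OUT[B1] = IN[B0] ⊔ IN[B2] = {a, b, c, d, f}
Applying B1's transfer function to that OUT value gives IN[B1] (row B1 above).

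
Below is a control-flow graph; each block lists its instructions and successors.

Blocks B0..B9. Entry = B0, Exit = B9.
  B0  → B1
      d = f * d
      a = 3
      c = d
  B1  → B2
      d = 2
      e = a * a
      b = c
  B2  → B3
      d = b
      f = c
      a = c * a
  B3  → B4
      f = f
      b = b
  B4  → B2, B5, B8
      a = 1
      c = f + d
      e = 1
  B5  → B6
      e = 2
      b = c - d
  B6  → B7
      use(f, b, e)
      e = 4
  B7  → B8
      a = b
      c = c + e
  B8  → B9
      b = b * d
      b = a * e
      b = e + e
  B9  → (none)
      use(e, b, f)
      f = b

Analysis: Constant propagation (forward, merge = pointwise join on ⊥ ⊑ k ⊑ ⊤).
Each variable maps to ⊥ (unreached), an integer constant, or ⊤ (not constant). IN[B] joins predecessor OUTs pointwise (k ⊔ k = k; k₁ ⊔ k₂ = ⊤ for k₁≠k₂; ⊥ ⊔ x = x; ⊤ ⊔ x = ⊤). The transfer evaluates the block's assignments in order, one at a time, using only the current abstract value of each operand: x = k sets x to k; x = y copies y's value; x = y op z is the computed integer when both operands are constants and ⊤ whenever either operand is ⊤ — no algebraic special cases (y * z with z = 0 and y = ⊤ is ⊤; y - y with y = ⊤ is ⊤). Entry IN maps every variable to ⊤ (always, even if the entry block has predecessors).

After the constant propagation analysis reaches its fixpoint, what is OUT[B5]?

Answer: {a: 1, b: ⊤, c: ⊤, d: ⊤, e: 2, f: ⊤}

Working:
Per-block solution:
  B0:   IN=(all ⊤)   OUT={a:3; rest ⊤}
  B1:   IN={a:3; rest ⊤}   OUT={a:3, d:2, e:9; rest ⊤}
  B2:   IN=(all ⊤)   OUT=(all ⊤)
  B3:   IN=(all ⊤)   OUT=(all ⊤)
  B4:   IN=(all ⊤)   OUT={a:1, e:1; rest ⊤}
  B5:   IN={a:1, e:1; rest ⊤}   OUT={a:1, e:2; rest ⊤}
  B6:   IN={a:1, e:2; rest ⊤}   OUT={a:1, e:4; rest ⊤}
  B7:   IN={a:1, e:4; rest ⊤}   OUT={e:4; rest ⊤}
  B8:   IN=(all ⊤)   OUT=(all ⊤)
  B9:   IN=(all ⊤)   OUT=(all ⊤)

Merge at B5: IN[B5] = OUT[B4] = {a: 1, b: ⊤, c: ⊤, d: ⊤, e: 1, f: ⊤}
Applying B5's transfer function to that IN value gives OUT[B5] (row B5 above).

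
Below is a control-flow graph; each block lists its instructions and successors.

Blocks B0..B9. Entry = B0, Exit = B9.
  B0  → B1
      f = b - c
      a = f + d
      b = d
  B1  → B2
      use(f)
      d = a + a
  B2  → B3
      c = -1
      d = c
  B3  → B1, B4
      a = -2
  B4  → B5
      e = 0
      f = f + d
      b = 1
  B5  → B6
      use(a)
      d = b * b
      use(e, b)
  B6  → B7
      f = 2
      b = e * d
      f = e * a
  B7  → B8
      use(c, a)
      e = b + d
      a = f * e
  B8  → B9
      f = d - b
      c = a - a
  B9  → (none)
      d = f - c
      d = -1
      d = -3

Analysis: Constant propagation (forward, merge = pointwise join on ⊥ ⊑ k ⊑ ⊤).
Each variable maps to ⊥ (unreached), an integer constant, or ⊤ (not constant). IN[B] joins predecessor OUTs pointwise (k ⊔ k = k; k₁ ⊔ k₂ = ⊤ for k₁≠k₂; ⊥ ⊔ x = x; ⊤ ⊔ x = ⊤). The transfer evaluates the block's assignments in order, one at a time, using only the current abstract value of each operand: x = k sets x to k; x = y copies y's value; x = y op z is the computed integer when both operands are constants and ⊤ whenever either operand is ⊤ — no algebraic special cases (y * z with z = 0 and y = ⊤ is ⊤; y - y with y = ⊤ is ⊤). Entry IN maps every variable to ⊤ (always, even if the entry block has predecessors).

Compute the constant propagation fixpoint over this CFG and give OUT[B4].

Fixpoint table:
  B0: | IN=(all ⊤) | OUT=(all ⊤)
  B1: | IN=(all ⊤) | OUT=(all ⊤)
  B2: | IN=(all ⊤) | OUT={c:-1, d:-1; rest ⊤}
  B3: | IN={c:-1, d:-1; rest ⊤} | OUT={a:-2, c:-1, d:-1; rest ⊤}
  B4: | IN={a:-2, c:-1, d:-1; rest ⊤} | OUT={a:-2, b:1, c:-1, d:-1, e:0; rest ⊤}
  B5: | IN={a:-2, b:1, c:-1, d:-1, e:0; rest ⊤} | OUT={a:-2, b:1, c:-1, d:1, e:0; rest ⊤}
  B6: | IN={a:-2, b:1, c:-1, d:1, e:0; rest ⊤} | OUT={a:-2, b:0, c:-1, d:1, e:0, f:0; rest ⊤}
  B7: | IN={a:-2, b:0, c:-1, d:1, e:0, f:0; rest ⊤} | OUT={a:0, b:0, c:-1, d:1, e:1, f:0; rest ⊤}
  B8: | IN={a:0, b:0, c:-1, d:1, e:1, f:0; rest ⊤} | OUT={a:0, b:0, c:0, d:1, e:1, f:1; rest ⊤}
  B9: | IN={a:0, b:0, c:0, d:1, e:1, f:1; rest ⊤} | OUT={a:0, b:0, c:0, d:-3, e:1, f:1; rest ⊤}

Merge at B4: IN[B4] = OUT[B3] = {a: -2, b: ⊤, c: -1, d: -1, e: ⊤, f: ⊤}
Applying B4's transfer function to that IN value gives OUT[B4] (row B4 above).

Answer: {a: -2, b: 1, c: -1, d: -1, e: 0, f: ⊤}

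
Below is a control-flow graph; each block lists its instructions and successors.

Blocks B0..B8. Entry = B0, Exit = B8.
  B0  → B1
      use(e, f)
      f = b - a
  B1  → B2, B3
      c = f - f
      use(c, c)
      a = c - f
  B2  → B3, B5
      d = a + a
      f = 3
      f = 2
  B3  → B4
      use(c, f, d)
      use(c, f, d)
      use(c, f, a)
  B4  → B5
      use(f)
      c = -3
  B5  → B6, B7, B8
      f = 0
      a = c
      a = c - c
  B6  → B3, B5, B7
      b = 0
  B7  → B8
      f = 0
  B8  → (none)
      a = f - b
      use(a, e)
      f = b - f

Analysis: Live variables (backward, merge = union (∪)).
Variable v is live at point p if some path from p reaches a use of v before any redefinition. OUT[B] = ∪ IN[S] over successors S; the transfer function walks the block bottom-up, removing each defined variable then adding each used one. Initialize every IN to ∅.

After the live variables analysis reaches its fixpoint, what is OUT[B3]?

Answer: {b, d, e, f}

Working:
Per-block solution:
  B0:   IN={a, b, d, e, f}   OUT={b, d, e, f}
  B1:   IN={b, d, e, f}   OUT={a, b, c, d, e, f}
  B2:   IN={a, b, c, e}   OUT={a, b, c, d, e, f}
  B3:   IN={a, b, c, d, e, f}   OUT={b, d, e, f}
  B4:   IN={b, d, e, f}   OUT={b, c, d, e}
  B5:   IN={b, c, d, e}   OUT={a, b, c, d, e, f}
  B6:   IN={a, c, d, e, f}   OUT={a, b, c, d, e, f}
  B7:   IN={b, e}   OUT={b, e, f}
  B8:   IN={b, e, f}   OUT={}

Merge at B3: OUT[B3] = IN[B4] = {b, d, e, f}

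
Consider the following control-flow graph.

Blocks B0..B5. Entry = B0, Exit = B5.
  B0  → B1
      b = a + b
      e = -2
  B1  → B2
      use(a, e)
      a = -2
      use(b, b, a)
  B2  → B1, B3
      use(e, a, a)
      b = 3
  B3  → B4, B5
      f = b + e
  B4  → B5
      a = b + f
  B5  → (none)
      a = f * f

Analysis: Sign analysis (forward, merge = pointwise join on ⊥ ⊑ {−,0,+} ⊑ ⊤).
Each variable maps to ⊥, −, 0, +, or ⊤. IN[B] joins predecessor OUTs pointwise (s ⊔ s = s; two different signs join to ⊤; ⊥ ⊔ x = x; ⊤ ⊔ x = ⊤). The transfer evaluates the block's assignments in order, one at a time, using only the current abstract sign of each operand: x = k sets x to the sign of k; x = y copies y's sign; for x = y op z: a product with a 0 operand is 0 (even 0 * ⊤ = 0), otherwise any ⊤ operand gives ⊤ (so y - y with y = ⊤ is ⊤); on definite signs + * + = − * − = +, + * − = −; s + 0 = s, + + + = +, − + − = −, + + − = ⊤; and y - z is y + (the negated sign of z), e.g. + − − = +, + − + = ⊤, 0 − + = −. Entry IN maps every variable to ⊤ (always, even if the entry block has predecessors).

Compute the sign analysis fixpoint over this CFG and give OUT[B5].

Answer: {a: ⊤, b: +, c: ⊤, d: ⊤, e: -, f: ⊤}

Derivation:
Converged values:
  B0: | IN=(all ⊤) | OUT={e:-; rest ⊤}
  B1: | IN={e:-; rest ⊤} | OUT={a:-, e:-; rest ⊤}
  B2: | IN={a:-, e:-; rest ⊤} | OUT={a:-, b:+, e:-; rest ⊤}
  B3: | IN={a:-, b:+, e:-; rest ⊤} | OUT={a:-, b:+, e:-; rest ⊤}
  B4: | IN={a:-, b:+, e:-; rest ⊤} | OUT={b:+, e:-; rest ⊤}
  B5: | IN={b:+, e:-; rest ⊤} | OUT={b:+, e:-; rest ⊤}

Merge at B5: IN[B5] = OUT[B3] ⊔ OUT[B4] = {a: ⊤, b: +, c: ⊤, d: ⊤, e: -, f: ⊤}
Applying B5's transfer function to that IN value gives OUT[B5] (row B5 above).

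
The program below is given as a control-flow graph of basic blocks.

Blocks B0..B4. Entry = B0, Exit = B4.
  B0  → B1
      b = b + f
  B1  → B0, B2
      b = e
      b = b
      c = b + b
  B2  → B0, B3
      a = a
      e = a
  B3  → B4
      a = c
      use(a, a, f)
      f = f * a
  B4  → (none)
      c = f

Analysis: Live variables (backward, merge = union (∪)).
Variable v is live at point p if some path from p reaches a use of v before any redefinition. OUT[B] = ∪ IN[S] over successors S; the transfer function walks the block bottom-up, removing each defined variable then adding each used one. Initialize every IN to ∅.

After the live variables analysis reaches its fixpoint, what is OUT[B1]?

Answer: {a, b, c, e, f}

Derivation:
Converged values:
  B0:   IN={a, b, e, f}   OUT={a, e, f}
  B1:   IN={a, e, f}   OUT={a, b, c, e, f}
  B2:   IN={a, b, c, f}   OUT={a, b, c, e, f}
  B3:   IN={c, f}   OUT={f}
  B4:   IN={f}   OUT={}

Merge at B1: OUT[B1] = IN[B0] ⊔ IN[B2] = {a, b, c, e, f}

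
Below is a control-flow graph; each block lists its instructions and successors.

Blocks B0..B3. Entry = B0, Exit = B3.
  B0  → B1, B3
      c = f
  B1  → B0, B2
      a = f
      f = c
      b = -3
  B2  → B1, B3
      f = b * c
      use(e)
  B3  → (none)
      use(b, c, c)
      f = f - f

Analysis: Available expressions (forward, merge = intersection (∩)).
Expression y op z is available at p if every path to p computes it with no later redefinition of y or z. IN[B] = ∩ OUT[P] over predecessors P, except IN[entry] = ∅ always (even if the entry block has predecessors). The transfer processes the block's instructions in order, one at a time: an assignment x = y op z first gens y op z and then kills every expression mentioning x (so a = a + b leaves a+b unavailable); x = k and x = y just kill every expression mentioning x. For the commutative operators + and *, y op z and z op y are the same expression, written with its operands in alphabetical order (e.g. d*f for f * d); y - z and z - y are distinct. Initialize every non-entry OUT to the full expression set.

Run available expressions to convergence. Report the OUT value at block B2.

Answer: {b*c}

Working:
Per-block solution:
  B0: | IN={} | OUT={}
  B1: | IN={} | OUT={}
  B2: | IN={} | OUT={b*c}
  B3: | IN={} | OUT={}

Merge at B2: IN[B2] = OUT[B1] = {}
Applying B2's transfer function to that IN value gives OUT[B2] (row B2 above).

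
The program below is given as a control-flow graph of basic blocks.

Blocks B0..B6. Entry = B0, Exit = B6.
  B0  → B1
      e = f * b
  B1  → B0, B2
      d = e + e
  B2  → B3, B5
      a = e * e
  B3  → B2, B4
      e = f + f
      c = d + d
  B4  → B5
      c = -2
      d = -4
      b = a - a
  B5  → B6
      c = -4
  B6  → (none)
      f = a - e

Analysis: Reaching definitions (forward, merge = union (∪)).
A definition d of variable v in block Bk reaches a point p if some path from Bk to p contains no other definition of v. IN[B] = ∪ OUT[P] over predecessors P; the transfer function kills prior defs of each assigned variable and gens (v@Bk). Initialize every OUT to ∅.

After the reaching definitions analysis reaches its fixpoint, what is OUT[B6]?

Answer: {a@B2, b@B4, c@B5, d@B1, d@B4, e@B0, e@B3, f@B6}

Trace:
Per-block solution:
  B0:  IN={d@B1, e@B0}  OUT={d@B1, e@B0}
  B1:  IN={d@B1, e@B0}  OUT={d@B1, e@B0}
  B2:  IN={a@B2, c@B3, d@B1, e@B0, e@B3}  OUT={a@B2, c@B3, d@B1, e@B0, e@B3}
  B3:  IN={a@B2, c@B3, d@B1, e@B0, e@B3}  OUT={a@B2, c@B3, d@B1, e@B3}
  B4:  IN={a@B2, c@B3, d@B1, e@B3}  OUT={a@B2, b@B4, c@B4, d@B4, e@B3}
  B5:  IN={a@B2, b@B4, c@B3, c@B4, d@B1, d@B4, e@B0, e@B3}  OUT={a@B2, b@B4, c@B5, d@B1, d@B4, e@B0, e@B3}
  B6:  IN={a@B2, b@B4, c@B5, d@B1, d@B4, e@B0, e@B3}  OUT={a@B2, b@B4, c@B5, d@B1, d@B4, e@B0, e@B3, f@B6}

Merge at B6: IN[B6] = OUT[B5] = {a@B2, b@B4, c@B5, d@B1, d@B4, e@B0, e@B3}
Applying B6's transfer function to that IN value gives OUT[B6] (row B6 above).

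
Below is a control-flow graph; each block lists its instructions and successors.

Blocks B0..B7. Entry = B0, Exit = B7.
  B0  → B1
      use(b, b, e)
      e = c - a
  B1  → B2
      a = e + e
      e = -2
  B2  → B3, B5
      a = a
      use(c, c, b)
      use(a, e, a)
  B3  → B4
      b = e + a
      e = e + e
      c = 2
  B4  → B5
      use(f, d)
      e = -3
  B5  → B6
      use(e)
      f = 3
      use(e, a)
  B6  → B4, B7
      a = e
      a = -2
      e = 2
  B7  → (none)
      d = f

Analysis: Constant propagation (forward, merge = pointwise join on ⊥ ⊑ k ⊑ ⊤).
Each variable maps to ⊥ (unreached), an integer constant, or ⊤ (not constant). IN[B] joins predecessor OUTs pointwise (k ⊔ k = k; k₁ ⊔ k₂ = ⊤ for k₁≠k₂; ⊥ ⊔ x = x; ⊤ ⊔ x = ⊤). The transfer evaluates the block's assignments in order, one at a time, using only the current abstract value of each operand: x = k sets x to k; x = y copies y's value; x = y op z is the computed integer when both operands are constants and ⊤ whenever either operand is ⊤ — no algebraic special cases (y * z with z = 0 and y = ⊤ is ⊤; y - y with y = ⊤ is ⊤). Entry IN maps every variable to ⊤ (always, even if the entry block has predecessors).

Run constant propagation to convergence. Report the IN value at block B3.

Answer: {a: ⊤, b: ⊤, c: ⊤, d: ⊤, e: -2, f: ⊤}

Derivation:
Fixpoint table:
  B0:   IN=(all ⊤)   OUT=(all ⊤)
  B1:   IN=(all ⊤)   OUT={e:-2; rest ⊤}
  B2:   IN={e:-2; rest ⊤}   OUT={e:-2; rest ⊤}
  B3:   IN={e:-2; rest ⊤}   OUT={c:2, e:-4; rest ⊤}
  B4:   IN=(all ⊤)   OUT={e:-3; rest ⊤}
  B5:   IN=(all ⊤)   OUT={f:3; rest ⊤}
  B6:   IN={f:3; rest ⊤}   OUT={a:-2, e:2, f:3; rest ⊤}
  B7:   IN={a:-2, e:2, f:3; rest ⊤}   OUT={a:-2, d:3, e:2, f:3; rest ⊤}

Merge at B3: IN[B3] = OUT[B2] = {a: ⊤, b: ⊤, c: ⊤, d: ⊤, e: -2, f: ⊤}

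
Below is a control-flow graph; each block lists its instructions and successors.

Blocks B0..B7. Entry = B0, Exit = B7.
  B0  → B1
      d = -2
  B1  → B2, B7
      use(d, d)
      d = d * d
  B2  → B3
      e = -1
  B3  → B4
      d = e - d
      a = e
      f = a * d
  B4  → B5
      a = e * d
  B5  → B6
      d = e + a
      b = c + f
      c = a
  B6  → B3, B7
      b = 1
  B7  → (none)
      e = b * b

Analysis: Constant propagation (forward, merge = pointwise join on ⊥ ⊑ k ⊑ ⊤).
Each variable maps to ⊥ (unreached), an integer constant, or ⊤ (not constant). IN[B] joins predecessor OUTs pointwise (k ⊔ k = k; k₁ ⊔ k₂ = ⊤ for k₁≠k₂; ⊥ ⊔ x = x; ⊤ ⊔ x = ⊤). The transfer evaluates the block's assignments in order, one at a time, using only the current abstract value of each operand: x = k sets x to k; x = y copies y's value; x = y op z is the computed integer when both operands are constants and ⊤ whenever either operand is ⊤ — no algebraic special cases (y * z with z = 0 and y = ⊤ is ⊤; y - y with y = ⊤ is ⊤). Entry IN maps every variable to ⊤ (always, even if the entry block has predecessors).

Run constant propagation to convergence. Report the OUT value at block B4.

Fixpoint table:
  B0:  IN=(all ⊤)  OUT={d:-2; rest ⊤}
  B1:  IN={d:-2; rest ⊤}  OUT={d:4; rest ⊤}
  B2:  IN={d:4; rest ⊤}  OUT={d:4, e:-1; rest ⊤}
  B3:  IN={d:4, e:-1; rest ⊤}  OUT={a:-1, d:-5, e:-1, f:5; rest ⊤}
  B4:  IN={a:-1, d:-5, e:-1, f:5; rest ⊤}  OUT={a:5, d:-5, e:-1, f:5; rest ⊤}
  B5:  IN={a:5, d:-5, e:-1, f:5; rest ⊤}  OUT={a:5, c:5, d:4, e:-1, f:5; rest ⊤}
  B6:  IN={a:5, c:5, d:4, e:-1, f:5; rest ⊤}  OUT={a:5, b:1, c:5, d:4, e:-1, f:5; rest ⊤}
  B7:  IN={d:4; rest ⊤}  OUT={d:4; rest ⊤}

Merge at B4: IN[B4] = OUT[B3] = {a: -1, b: ⊤, c: ⊤, d: -5, e: -1, f: 5}
Applying B4's transfer function to that IN value gives OUT[B4] (row B4 above).

Answer: {a: 5, b: ⊤, c: ⊤, d: -5, e: -1, f: 5}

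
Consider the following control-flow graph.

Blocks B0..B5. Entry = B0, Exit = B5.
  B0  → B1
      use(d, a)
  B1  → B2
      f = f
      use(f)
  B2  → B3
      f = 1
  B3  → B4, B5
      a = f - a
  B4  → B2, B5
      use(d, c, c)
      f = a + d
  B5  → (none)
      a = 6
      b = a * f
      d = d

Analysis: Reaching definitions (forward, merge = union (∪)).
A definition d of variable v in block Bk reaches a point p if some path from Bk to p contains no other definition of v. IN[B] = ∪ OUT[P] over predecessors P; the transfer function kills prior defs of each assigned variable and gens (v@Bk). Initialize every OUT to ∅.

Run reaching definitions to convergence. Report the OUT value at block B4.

Answer: {a@B3, f@B4}

Trace:
Converged values:
  B0:  IN={}  OUT={}
  B1:  IN={}  OUT={f@B1}
  B2:  IN={a@B3, f@B1, f@B4}  OUT={a@B3, f@B2}
  B3:  IN={a@B3, f@B2}  OUT={a@B3, f@B2}
  B4:  IN={a@B3, f@B2}  OUT={a@B3, f@B4}
  B5:  IN={a@B3, f@B2, f@B4}  OUT={a@B5, b@B5, d@B5, f@B2, f@B4}

Merge at B4: IN[B4] = OUT[B3] = {a@B3, f@B2}
Applying B4's transfer function to that IN value gives OUT[B4] (row B4 above).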